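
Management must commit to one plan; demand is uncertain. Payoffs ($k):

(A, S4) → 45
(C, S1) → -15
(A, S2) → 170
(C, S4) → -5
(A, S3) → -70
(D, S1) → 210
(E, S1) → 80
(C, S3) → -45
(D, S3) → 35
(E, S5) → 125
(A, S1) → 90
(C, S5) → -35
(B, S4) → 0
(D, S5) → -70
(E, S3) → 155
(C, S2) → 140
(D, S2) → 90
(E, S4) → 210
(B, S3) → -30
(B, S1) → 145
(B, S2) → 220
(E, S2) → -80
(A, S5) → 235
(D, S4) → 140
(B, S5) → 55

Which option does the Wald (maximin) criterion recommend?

Row minima: A=-70, B=-30, C=-45, D=-70, E=-80
Best worst-case = -30 → B.

B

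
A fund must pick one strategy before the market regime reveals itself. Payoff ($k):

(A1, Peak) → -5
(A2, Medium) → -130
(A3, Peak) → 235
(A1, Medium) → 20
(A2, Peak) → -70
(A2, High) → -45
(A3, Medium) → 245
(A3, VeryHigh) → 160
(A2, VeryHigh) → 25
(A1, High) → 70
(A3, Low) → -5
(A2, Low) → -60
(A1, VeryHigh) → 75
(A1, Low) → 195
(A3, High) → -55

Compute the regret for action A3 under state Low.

200

Best payoff under Low is 195.
Regret = 195 − (-5) = 200.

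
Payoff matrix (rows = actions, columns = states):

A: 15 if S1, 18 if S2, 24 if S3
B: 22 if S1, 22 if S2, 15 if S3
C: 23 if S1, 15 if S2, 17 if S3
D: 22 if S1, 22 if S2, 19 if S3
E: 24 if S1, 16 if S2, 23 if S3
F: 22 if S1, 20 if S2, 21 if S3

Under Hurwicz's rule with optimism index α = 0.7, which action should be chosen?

A: 0.7·24 + 0.3·15 = 21.3
B: 0.7·22 + 0.3·15 = 19.9
C: 0.7·23 + 0.3·15 = 20.6
D: 0.7·22 + 0.3·19 = 21.1
E: 0.7·24 + 0.3·16 = 21.6
F: 0.7·22 + 0.3·20 = 21.4
Highest Hurwicz score = 21.6 → E.

E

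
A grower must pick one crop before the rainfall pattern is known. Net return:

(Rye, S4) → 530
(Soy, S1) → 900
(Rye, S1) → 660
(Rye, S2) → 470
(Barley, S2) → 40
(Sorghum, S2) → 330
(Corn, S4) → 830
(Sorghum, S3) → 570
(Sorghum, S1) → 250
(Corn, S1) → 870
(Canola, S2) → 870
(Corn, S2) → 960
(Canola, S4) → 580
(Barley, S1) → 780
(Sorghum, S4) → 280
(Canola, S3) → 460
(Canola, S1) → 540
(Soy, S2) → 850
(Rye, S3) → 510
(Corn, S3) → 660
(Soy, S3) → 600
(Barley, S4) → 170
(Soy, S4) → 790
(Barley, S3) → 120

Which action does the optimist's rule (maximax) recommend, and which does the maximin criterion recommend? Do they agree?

maximax → Corn; maximin → Corn (agree)

Row maxima: Soy=900, Barley=780, Corn=960, Canola=870, Rye=660, Sorghum=570
Best best-case = 960 → Corn.
Row minima: Soy=600, Barley=40, Corn=660, Canola=460, Rye=470, Sorghum=250
Best worst-case = 660 → Corn.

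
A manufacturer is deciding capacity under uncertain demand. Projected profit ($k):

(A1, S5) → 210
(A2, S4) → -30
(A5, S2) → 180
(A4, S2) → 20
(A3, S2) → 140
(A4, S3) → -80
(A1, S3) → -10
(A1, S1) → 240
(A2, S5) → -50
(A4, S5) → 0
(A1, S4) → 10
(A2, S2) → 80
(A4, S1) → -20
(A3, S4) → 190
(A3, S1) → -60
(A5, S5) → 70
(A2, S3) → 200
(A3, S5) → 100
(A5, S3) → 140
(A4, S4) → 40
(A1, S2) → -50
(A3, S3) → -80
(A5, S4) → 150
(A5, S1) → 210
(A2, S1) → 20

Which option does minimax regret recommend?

A5

Column bests: S1=240, S2=180, S3=200, S4=190, S5=210.
A1 regrets: 0, 230, 210, 180, 0 → max 230
A2 regrets: 220, 100, 0, 220, 260 → max 260
A3 regrets: 300, 40, 280, 0, 110 → max 300
A4 regrets: 260, 160, 280, 150, 210 → max 280
A5 regrets: 30, 0, 60, 40, 140 → max 140
Smallest max regret = 140 → A5.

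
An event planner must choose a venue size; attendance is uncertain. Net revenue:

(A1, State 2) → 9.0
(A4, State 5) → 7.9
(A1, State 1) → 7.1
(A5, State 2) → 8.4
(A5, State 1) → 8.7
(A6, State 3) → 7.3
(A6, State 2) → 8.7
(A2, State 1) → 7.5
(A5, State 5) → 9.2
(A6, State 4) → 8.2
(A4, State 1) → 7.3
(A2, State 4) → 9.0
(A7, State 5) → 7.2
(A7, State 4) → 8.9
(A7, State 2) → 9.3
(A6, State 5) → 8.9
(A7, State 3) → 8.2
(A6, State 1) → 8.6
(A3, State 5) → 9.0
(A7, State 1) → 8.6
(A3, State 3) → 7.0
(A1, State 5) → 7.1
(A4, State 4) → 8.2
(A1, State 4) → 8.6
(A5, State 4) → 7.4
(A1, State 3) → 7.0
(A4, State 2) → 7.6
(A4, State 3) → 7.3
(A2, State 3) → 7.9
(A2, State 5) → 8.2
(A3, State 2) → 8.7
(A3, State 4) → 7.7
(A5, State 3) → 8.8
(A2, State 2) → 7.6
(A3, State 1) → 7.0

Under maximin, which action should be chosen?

Row minima: A1=7.0, A2=7.5, A3=7.0, A4=7.3, A5=7.4, A6=7.3, A7=7.2
Best worst-case = 7.5 → A2.

A2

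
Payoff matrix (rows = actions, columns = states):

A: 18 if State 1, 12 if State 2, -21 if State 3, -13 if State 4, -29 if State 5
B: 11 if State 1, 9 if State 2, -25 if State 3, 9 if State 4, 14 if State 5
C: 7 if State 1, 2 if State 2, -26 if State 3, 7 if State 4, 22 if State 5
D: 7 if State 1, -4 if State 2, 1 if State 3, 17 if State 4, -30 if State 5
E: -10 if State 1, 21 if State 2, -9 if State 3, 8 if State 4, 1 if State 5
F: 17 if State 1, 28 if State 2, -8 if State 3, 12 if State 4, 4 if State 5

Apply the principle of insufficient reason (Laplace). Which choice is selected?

Row averages: A=-6.6, B=3.6, C=2.4, D=-1.8, E=2.2, F=10.6
Highest average = 10.6 → F.

F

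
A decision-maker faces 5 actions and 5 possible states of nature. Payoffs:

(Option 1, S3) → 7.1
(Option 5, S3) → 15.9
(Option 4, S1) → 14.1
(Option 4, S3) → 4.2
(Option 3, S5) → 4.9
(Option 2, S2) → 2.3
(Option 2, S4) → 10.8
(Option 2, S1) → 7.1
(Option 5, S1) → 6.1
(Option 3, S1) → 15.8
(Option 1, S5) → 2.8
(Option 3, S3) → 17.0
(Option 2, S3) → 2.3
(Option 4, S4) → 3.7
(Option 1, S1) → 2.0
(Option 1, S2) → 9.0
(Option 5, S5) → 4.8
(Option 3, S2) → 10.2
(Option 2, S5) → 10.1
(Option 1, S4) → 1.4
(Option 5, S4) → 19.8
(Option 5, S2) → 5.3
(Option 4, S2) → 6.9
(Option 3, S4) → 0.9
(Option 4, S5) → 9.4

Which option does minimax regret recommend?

Column bests: S1=15.8, S2=10.2, S3=17.0, S4=19.8, S5=10.1.
Option 1 regrets: 13.8, 1.2, 9.9, 18.4, 7.3 → max 18.4
Option 2 regrets: 8.7, 7.9, 14.7, 9.0, 0.0 → max 14.7
Option 3 regrets: 0.0, 0.0, 0.0, 18.9, 5.2 → max 18.9
Option 4 regrets: 1.7, 3.3, 12.8, 16.1, 0.7 → max 16.1
Option 5 regrets: 9.7, 4.9, 1.1, 0.0, 5.3 → max 9.7
Smallest max regret = 9.7 → Option 5.

Option 5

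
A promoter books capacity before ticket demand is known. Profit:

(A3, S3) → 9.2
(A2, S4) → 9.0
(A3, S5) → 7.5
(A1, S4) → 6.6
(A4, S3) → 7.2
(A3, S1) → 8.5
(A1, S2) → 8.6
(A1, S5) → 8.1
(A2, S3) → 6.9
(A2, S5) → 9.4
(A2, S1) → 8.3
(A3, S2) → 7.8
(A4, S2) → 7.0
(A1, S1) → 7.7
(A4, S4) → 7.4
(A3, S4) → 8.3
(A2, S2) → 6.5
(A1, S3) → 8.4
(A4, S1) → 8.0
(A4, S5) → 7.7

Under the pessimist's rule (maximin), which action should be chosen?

Row minima: A1=6.6, A2=6.5, A3=7.5, A4=7.0
Best worst-case = 7.5 → A3.

A3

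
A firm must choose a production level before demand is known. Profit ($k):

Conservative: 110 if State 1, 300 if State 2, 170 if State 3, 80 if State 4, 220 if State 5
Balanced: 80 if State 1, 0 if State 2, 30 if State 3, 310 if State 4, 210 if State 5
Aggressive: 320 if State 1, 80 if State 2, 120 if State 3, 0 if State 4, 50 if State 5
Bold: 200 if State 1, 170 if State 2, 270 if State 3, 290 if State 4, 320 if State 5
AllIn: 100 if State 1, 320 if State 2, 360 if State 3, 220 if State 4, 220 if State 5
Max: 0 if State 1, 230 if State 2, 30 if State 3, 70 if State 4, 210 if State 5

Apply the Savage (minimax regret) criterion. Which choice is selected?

Column bests: State 1=320, State 2=320, State 3=360, State 4=310, State 5=320.
Conservative regrets: 210, 20, 190, 230, 100 → max 230
Balanced regrets: 240, 320, 330, 0, 110 → max 330
Aggressive regrets: 0, 240, 240, 310, 270 → max 310
Bold regrets: 120, 150, 90, 20, 0 → max 150
AllIn regrets: 220, 0, 0, 90, 100 → max 220
Max regrets: 320, 90, 330, 240, 110 → max 330
Smallest max regret = 150 → Bold.

Bold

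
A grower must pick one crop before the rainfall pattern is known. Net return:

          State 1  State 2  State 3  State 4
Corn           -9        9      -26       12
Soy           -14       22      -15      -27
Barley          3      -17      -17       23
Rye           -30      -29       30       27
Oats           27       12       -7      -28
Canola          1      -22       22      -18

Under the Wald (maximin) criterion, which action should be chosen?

Barley

Row minima: Corn=-26, Soy=-27, Barley=-17, Rye=-30, Oats=-28, Canola=-22
Best worst-case = -17 → Barley.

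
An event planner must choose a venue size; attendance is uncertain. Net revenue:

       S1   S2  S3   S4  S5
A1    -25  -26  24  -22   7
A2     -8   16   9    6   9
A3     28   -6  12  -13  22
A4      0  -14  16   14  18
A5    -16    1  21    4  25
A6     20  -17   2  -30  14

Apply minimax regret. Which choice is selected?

Column bests: S1=28, S2=16, S3=24, S4=14, S5=25.
A1 regrets: 53, 42, 0, 36, 18 → max 53
A2 regrets: 36, 0, 15, 8, 16 → max 36
A3 regrets: 0, 22, 12, 27, 3 → max 27
A4 regrets: 28, 30, 8, 0, 7 → max 30
A5 regrets: 44, 15, 3, 10, 0 → max 44
A6 regrets: 8, 33, 22, 44, 11 → max 44
Smallest max regret = 27 → A3.

A3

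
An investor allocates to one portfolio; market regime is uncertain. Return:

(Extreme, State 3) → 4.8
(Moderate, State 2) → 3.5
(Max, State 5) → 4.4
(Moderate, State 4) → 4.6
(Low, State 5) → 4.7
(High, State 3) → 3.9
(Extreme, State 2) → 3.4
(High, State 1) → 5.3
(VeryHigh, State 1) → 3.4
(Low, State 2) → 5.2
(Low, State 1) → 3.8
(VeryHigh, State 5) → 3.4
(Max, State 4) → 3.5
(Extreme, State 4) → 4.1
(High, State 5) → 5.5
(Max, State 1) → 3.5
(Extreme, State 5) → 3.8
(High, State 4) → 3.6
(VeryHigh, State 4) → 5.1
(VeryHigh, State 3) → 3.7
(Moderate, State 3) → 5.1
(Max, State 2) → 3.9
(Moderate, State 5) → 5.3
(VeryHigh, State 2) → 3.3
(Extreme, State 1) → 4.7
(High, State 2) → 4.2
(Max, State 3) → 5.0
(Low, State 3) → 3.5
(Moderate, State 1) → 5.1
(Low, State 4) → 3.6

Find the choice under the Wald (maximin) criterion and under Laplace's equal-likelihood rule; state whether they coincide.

maximin → High; laplace → Moderate (disagree)

Row minima: Low=3.5, Moderate=3.5, High=3.6, VeryHigh=3.3, Extreme=3.4, Max=3.5
Best worst-case = 3.6 → High.
Row averages: Low=4.16, Moderate=4.72, High=4.5, VeryHigh=3.78, Extreme=4.16, Max=4.06
Highest average = 4.72 → Moderate.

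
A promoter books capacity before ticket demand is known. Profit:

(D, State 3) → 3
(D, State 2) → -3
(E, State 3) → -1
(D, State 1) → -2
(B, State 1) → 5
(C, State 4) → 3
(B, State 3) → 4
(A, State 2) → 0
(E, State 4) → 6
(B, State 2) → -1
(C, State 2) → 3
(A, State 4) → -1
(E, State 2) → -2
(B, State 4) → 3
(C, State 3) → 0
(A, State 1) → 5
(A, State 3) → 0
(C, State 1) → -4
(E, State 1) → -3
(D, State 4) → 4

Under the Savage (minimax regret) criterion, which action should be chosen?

B

Column bests: State 1=5, State 2=3, State 3=4, State 4=6.
A regrets: 0, 3, 4, 7 → max 7
B regrets: 0, 4, 0, 3 → max 4
C regrets: 9, 0, 4, 3 → max 9
D regrets: 7, 6, 1, 2 → max 7
E regrets: 8, 5, 5, 0 → max 8
Smallest max regret = 4 → B.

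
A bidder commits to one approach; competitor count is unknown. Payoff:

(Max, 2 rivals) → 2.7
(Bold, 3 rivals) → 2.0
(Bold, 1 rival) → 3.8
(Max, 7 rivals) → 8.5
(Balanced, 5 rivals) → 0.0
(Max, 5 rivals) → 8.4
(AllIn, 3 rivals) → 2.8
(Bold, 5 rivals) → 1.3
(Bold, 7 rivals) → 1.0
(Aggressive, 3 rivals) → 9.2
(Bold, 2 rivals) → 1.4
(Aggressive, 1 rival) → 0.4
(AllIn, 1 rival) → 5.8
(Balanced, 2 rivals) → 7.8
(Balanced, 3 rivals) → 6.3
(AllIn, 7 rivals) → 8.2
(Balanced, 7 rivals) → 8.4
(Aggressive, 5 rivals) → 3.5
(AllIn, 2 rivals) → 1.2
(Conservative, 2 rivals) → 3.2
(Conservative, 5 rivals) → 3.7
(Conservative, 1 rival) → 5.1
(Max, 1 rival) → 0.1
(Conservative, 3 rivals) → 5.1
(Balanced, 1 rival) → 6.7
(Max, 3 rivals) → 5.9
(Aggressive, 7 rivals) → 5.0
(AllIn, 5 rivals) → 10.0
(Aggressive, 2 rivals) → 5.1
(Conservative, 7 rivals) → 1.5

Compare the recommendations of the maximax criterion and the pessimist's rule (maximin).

maximax → AllIn; maximin → Conservative (disagree)

Row maxima: Conservative=5.1, Balanced=8.4, Aggressive=9.2, Bold=3.8, AllIn=10.0, Max=8.5
Best best-case = 10.0 → AllIn.
Row minima: Conservative=1.5, Balanced=0.0, Aggressive=0.4, Bold=1.0, AllIn=1.2, Max=0.1
Best worst-case = 1.5 → Conservative.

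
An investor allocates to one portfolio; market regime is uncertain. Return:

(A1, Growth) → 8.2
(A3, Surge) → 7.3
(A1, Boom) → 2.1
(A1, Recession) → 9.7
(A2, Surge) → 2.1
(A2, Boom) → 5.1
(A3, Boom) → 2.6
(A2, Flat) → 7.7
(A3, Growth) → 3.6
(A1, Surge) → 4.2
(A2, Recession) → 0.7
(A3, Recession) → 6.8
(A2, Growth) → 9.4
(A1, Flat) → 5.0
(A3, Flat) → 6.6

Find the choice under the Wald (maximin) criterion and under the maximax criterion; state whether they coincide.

Row minima: A1=2.1, A2=0.7, A3=2.6
Best worst-case = 2.6 → A3.
Row maxima: A1=9.7, A2=9.4, A3=7.3
Best best-case = 9.7 → A1.

maximin → A3; maximax → A1 (disagree)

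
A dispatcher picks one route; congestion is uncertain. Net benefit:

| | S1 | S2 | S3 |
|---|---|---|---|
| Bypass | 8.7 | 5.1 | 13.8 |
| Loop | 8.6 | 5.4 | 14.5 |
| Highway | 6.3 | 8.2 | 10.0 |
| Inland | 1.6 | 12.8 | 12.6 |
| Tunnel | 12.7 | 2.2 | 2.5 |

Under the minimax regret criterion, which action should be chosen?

Highway

Column bests: S1=12.7, S2=12.8, S3=14.5.
Bypass regrets: 4.0, 7.7, 0.7 → max 7.7
Loop regrets: 4.1, 7.4, 0.0 → max 7.4
Highway regrets: 6.4, 4.6, 4.5 → max 6.4
Inland regrets: 11.1, 0.0, 1.9 → max 11.1
Tunnel regrets: 0.0, 10.6, 12.0 → max 12.0
Smallest max regret = 6.4 → Highway.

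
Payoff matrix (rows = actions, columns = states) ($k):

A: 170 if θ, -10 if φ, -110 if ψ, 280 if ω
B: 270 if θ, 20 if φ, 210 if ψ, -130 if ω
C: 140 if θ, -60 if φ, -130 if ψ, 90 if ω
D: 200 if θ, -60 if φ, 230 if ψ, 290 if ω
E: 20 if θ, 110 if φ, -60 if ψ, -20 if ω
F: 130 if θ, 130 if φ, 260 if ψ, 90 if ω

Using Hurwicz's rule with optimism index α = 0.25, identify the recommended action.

A: 0.25·280 + 0.75·(-110) = -12.5
B: 0.25·270 + 0.75·(-130) = -30
C: 0.25·140 + 0.75·(-130) = -62.5
D: 0.25·290 + 0.75·(-60) = 27.5
E: 0.25·110 + 0.75·(-60) = -17.5
F: 0.25·260 + 0.75·90 = 132.5
Highest Hurwicz score = 132.5 → F.

F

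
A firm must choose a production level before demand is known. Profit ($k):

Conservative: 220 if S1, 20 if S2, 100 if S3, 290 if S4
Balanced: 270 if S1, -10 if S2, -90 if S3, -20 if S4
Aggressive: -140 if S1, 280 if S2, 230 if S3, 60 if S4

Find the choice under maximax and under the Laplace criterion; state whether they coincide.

Row maxima: Conservative=290, Balanced=270, Aggressive=280
Best best-case = 290 → Conservative.
Row averages: Conservative=157.5, Balanced=37.5, Aggressive=107.5
Highest average = 157.5 → Conservative.

maximax → Conservative; laplace → Conservative (agree)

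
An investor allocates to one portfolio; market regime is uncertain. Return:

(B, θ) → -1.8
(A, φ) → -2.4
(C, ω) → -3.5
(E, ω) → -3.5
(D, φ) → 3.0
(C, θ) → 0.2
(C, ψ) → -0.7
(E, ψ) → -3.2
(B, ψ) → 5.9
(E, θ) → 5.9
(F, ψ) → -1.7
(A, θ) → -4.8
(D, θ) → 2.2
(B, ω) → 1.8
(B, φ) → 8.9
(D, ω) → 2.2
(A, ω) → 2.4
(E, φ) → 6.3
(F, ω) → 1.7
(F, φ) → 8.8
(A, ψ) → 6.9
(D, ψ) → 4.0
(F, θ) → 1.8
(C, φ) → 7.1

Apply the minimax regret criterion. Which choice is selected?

D

Column bests: θ=5.9, φ=8.9, ψ=6.9, ω=2.4.
A regrets: 10.7, 11.3, 0.0, 0.0 → max 11.3
B regrets: 7.7, 0.0, 1.0, 0.6 → max 7.7
C regrets: 5.7, 1.8, 7.6, 5.9 → max 7.6
D regrets: 3.7, 5.9, 2.9, 0.2 → max 5.9
E regrets: 0.0, 2.6, 10.1, 5.9 → max 10.1
F regrets: 4.1, 0.1, 8.6, 0.7 → max 8.6
Smallest max regret = 5.9 → D.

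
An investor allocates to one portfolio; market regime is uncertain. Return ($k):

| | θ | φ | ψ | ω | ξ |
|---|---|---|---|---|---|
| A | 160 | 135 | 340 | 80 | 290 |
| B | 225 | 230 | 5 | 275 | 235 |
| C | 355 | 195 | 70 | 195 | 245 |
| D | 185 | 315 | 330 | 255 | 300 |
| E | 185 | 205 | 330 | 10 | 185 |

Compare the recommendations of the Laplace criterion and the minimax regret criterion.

laplace → D; minimax regret → D (agree)

Row averages: A=201, B=194, C=212, D=277, E=183
Highest average = 277 → D.
Column bests: θ=355, φ=315, ψ=340, ω=275, ξ=300.
A regrets: 195, 180, 0, 195, 10 → max 195
B regrets: 130, 85, 335, 0, 65 → max 335
C regrets: 0, 120, 270, 80, 55 → max 270
D regrets: 170, 0, 10, 20, 0 → max 170
E regrets: 170, 110, 10, 265, 115 → max 265
Smallest max regret = 170 → D.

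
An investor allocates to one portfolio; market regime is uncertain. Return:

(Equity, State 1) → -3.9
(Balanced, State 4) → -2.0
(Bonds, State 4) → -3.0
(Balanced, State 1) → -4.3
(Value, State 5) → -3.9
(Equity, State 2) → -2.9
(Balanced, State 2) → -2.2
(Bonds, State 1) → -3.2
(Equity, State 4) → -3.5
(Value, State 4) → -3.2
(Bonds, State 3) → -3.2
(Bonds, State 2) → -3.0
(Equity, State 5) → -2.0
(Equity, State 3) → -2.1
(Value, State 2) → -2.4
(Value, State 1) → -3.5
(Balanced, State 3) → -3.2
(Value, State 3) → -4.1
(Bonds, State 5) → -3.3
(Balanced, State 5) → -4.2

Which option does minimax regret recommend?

Bonds

Column bests: State 1=-3.2, State 2=-2.2, State 3=-2.1, State 4=-2.0, State 5=-2.0.
Equity regrets: 0.7, 0.7, 0.0, 1.5, 0.0 → max 1.5
Value regrets: 0.3, 0.2, 2.0, 1.2, 1.9 → max 2.0
Bonds regrets: 0.0, 0.8, 1.1, 1.0, 1.3 → max 1.3
Balanced regrets: 1.1, 0.0, 1.1, 0.0, 2.2 → max 2.2
Smallest max regret = 1.3 → Bonds.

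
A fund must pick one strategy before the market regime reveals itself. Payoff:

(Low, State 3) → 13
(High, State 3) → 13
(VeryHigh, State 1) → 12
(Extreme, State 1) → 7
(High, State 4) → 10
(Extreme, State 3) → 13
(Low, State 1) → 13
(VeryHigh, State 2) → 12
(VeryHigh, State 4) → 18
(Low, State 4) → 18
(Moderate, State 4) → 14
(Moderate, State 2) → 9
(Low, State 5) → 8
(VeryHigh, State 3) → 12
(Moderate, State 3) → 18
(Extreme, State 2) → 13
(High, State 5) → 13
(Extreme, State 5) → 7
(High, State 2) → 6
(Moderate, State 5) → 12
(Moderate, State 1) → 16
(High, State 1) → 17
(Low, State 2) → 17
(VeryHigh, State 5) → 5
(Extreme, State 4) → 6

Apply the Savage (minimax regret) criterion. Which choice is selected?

Low

Column bests: State 1=17, State 2=17, State 3=18, State 4=18, State 5=13.
Low regrets: 4, 0, 5, 0, 5 → max 5
Moderate regrets: 1, 8, 0, 4, 1 → max 8
High regrets: 0, 11, 5, 8, 0 → max 11
VeryHigh regrets: 5, 5, 6, 0, 8 → max 8
Extreme regrets: 10, 4, 5, 12, 6 → max 12
Smallest max regret = 5 → Low.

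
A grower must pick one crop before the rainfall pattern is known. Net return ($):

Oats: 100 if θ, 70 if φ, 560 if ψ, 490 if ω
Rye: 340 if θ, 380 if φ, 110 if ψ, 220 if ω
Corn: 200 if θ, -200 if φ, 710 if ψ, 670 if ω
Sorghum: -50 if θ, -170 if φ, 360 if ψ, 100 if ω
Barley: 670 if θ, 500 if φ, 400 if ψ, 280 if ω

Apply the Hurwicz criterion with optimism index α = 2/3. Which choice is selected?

Barley

Oats: 2/3·560 + 1/3·70 = 1190/3
Rye: 2/3·380 + 1/3·110 = 290
Corn: 2/3·710 + 1/3·(-200) = 1220/3
Sorghum: 2/3·360 + 1/3·(-170) = 550/3
Barley: 2/3·670 + 1/3·280 = 540
Highest Hurwicz score = 540 → Barley.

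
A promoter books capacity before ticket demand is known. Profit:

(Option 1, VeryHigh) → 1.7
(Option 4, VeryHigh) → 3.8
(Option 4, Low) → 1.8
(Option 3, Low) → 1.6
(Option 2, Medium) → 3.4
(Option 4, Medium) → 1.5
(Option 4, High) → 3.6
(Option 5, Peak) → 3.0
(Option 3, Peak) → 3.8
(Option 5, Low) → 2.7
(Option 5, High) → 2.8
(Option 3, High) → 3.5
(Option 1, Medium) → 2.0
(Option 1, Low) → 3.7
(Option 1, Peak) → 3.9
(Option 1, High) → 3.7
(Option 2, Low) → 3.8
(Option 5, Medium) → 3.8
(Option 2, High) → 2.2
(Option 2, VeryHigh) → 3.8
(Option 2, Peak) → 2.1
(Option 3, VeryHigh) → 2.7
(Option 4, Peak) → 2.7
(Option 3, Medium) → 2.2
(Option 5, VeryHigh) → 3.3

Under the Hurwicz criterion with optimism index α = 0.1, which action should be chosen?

Option 5

Option 1: 0.1·3.9 + 0.9·1.7 = 1.92
Option 2: 0.1·3.8 + 0.9·2.1 = 2.27
Option 3: 0.1·3.8 + 0.9·1.6 = 1.82
Option 4: 0.1·3.8 + 0.9·1.5 = 1.73
Option 5: 0.1·3.8 + 0.9·2.7 = 2.81
Highest Hurwicz score = 2.81 → Option 5.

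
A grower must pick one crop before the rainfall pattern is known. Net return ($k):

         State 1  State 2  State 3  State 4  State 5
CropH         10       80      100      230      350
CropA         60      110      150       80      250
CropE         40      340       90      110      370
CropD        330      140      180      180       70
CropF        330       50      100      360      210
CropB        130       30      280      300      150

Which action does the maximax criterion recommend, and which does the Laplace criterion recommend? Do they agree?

maximax → CropE; laplace → CropF (disagree)

Row maxima: CropH=350, CropA=250, CropE=370, CropD=330, CropF=360, CropB=300
Best best-case = 370 → CropE.
Row averages: CropH=154, CropA=130, CropE=190, CropD=180, CropF=210, CropB=178
Highest average = 210 → CropF.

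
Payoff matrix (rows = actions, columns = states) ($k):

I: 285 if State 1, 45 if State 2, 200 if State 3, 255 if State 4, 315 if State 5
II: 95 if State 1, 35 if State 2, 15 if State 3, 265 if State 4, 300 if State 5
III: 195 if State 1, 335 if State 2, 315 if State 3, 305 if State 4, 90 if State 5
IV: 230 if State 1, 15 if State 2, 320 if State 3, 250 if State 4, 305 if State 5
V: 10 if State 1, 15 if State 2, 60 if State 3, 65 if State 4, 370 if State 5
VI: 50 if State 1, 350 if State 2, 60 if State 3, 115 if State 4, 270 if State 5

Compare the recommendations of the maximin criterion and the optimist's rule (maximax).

Row minima: I=45, II=15, III=90, IV=15, V=10, VI=50
Best worst-case = 90 → III.
Row maxima: I=315, II=300, III=335, IV=320, V=370, VI=350
Best best-case = 370 → V.

maximin → III; maximax → V (disagree)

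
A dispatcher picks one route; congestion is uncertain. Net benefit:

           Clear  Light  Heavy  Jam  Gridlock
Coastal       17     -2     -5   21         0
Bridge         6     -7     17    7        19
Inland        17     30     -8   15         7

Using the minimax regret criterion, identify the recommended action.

Inland

Column bests: Clear=17, Light=30, Heavy=17, Jam=21, Gridlock=19.
Coastal regrets: 0, 32, 22, 0, 19 → max 32
Bridge regrets: 11, 37, 0, 14, 0 → max 37
Inland regrets: 0, 0, 25, 6, 12 → max 25
Smallest max regret = 25 → Inland.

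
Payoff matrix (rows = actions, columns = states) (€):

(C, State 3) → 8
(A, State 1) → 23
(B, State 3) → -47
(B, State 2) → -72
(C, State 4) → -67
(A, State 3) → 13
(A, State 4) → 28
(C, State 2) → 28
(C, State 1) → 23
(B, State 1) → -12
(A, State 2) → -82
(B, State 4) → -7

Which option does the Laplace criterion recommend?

C

Row averages: A=-4.5, B=-34.5, C=-2
Highest average = -2 → C.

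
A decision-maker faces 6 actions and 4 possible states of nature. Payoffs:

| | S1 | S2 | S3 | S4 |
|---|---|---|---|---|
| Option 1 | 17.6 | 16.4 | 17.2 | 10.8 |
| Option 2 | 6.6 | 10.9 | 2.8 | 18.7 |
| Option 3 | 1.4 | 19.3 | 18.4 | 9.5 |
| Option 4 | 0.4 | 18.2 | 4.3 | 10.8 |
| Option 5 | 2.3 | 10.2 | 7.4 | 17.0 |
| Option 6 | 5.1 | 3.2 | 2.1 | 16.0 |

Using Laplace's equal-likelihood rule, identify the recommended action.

Option 1

Row averages: Option 1=15.5, Option 2=9.75, Option 3=12.15, Option 4=8.425, Option 5=9.225, Option 6=6.6
Highest average = 15.5 → Option 1.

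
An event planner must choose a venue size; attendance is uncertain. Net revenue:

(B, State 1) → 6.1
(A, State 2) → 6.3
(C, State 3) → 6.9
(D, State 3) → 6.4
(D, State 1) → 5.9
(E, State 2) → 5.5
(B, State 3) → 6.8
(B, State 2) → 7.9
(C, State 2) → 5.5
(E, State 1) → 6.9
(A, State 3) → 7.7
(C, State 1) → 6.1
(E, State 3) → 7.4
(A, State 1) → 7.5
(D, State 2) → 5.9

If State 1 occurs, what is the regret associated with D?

1.6

Best payoff under State 1 is 7.5.
Regret = 7.5 − 5.9 = 1.6.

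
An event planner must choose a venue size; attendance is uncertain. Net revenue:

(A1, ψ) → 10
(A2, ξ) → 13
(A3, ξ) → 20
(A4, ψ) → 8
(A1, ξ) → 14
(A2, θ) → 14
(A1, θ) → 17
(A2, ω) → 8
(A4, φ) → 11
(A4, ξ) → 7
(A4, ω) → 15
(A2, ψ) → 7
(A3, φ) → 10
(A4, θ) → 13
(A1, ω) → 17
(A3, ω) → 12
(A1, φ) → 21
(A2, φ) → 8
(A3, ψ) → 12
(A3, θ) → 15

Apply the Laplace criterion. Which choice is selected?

A1

Row averages: A1=15.8, A2=10, A3=13.8, A4=10.8
Highest average = 15.8 → A1.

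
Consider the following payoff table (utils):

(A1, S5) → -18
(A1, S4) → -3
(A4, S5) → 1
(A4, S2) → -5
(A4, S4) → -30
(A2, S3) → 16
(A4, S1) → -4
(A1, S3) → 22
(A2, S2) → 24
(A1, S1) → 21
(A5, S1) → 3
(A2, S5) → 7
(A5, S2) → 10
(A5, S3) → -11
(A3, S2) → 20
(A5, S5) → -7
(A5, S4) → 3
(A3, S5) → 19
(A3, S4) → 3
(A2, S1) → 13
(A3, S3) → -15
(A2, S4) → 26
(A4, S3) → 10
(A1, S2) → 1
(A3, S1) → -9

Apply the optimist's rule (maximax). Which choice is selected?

A2

Row maxima: A1=22, A2=26, A3=20, A4=10, A5=10
Best best-case = 26 → A2.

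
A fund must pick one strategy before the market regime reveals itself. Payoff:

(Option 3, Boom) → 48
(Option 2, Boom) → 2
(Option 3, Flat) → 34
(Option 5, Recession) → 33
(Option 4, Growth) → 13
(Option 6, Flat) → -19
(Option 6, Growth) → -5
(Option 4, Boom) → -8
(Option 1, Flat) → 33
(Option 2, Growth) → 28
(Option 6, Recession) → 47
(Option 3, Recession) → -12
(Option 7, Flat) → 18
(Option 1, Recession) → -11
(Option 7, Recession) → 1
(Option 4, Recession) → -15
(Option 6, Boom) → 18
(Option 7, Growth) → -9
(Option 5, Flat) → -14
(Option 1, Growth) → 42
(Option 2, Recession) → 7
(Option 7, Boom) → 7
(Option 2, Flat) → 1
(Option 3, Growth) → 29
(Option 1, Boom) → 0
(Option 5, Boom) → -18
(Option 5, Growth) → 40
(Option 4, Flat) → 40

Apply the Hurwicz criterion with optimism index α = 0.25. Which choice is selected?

Option 1: 0.25·42 + 0.75·(-11) = 2.25
Option 2: 0.25·28 + 0.75·1 = 7.75
Option 3: 0.25·48 + 0.75·(-12) = 3
Option 4: 0.25·40 + 0.75·(-15) = -1.25
Option 5: 0.25·40 + 0.75·(-18) = -3.5
Option 6: 0.25·47 + 0.75·(-19) = -2.5
Option 7: 0.25·18 + 0.75·(-9) = -2.25
Highest Hurwicz score = 7.75 → Option 2.

Option 2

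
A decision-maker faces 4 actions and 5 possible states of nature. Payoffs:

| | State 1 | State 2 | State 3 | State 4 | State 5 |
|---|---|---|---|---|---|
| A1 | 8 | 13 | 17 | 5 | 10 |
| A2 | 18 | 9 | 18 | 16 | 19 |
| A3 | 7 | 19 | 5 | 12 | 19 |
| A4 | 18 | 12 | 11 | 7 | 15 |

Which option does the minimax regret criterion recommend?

Column bests: State 1=18, State 2=19, State 3=18, State 4=16, State 5=19.
A1 regrets: 10, 6, 1, 11, 9 → max 11
A2 regrets: 0, 10, 0, 0, 0 → max 10
A3 regrets: 11, 0, 13, 4, 0 → max 13
A4 regrets: 0, 7, 7, 9, 4 → max 9
Smallest max regret = 9 → A4.

A4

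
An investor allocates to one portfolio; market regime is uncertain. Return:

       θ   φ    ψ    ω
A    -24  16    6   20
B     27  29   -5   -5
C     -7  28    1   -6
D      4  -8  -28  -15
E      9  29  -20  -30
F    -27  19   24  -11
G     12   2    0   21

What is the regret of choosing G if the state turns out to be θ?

Best payoff under θ is 27.
Regret = 27 − 12 = 15.

15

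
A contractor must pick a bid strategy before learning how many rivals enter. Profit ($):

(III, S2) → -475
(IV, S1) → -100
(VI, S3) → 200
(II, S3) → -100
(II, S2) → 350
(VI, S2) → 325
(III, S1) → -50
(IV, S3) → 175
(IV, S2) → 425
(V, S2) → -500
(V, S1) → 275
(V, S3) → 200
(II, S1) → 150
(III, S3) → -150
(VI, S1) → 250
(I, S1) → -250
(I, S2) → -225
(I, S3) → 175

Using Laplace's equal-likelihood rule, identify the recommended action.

VI

Row averages: I=-100, II=400/3, III=-225, IV=500/3, V=-25/3, VI=775/3
Highest average = 775/3 → VI.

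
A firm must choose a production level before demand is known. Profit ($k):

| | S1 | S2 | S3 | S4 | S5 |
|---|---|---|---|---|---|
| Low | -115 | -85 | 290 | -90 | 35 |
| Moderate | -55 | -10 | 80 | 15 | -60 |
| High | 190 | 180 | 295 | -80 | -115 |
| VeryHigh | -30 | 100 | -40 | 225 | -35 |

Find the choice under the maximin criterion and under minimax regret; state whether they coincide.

maximin → VeryHigh; minimax regret → Moderate (disagree)

Row minima: Low=-115, Moderate=-60, High=-115, VeryHigh=-40
Best worst-case = -40 → VeryHigh.
Column bests: S1=190, S2=180, S3=295, S4=225, S5=35.
Low regrets: 305, 265, 5, 315, 0 → max 315
Moderate regrets: 245, 190, 215, 210, 95 → max 245
High regrets: 0, 0, 0, 305, 150 → max 305
VeryHigh regrets: 220, 80, 335, 0, 70 → max 335
Smallest max regret = 245 → Moderate.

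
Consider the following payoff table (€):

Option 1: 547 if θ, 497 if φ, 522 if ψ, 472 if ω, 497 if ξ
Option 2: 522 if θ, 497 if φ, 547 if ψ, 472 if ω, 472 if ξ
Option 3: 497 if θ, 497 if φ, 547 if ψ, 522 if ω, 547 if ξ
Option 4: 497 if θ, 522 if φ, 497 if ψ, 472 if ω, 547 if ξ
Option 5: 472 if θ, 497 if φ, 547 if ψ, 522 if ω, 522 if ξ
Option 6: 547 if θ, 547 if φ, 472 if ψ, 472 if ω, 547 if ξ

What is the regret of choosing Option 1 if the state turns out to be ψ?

25

Best payoff under ψ is 547.
Regret = 547 − 522 = 25.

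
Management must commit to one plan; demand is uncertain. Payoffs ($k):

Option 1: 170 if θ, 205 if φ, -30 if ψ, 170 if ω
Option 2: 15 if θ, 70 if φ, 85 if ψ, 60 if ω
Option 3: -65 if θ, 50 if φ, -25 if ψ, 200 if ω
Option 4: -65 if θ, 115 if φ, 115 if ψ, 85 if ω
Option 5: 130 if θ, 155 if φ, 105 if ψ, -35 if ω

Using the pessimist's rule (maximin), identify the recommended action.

Row minima: Option 1=-30, Option 2=15, Option 3=-65, Option 4=-65, Option 5=-35
Best worst-case = 15 → Option 2.

Option 2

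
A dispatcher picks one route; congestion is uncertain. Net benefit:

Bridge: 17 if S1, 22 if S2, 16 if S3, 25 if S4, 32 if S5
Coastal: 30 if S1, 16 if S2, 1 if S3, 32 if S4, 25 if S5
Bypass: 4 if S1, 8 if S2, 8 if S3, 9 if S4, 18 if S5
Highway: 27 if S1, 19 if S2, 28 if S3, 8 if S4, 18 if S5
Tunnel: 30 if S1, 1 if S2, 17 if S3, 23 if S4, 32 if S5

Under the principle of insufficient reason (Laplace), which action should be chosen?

Bridge

Row averages: Bridge=22.4, Coastal=20.8, Bypass=9.4, Highway=20, Tunnel=20.6
Highest average = 22.4 → Bridge.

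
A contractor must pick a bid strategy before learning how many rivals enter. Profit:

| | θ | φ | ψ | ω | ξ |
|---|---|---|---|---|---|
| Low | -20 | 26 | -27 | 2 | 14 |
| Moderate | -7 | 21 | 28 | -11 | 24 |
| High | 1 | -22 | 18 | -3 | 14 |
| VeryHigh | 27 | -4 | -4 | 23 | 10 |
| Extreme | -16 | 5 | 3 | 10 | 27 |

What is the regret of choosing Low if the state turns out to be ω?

21

Best payoff under ω is 23.
Regret = 23 − 2 = 21.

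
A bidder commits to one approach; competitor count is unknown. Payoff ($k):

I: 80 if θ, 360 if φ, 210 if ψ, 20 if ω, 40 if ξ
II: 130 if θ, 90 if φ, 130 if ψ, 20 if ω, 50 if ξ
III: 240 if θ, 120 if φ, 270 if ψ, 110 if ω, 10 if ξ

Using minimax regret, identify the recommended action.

Column bests: θ=240, φ=360, ψ=270, ω=110, ξ=50.
I regrets: 160, 0, 60, 90, 10 → max 160
II regrets: 110, 270, 140, 90, 0 → max 270
III regrets: 0, 240, 0, 0, 40 → max 240
Smallest max regret = 160 → I.

I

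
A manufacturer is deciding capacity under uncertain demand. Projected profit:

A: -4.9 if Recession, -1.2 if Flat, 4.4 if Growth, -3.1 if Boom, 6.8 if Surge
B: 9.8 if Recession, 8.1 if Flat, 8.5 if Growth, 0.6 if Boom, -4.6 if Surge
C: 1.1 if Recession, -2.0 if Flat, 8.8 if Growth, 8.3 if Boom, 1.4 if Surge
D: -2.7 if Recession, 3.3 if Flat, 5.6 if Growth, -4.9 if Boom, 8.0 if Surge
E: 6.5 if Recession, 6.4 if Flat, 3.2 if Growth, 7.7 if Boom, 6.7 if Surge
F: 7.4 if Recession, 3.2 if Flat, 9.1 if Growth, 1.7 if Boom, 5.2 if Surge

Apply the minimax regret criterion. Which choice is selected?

E

Column bests: Recession=9.8, Flat=8.1, Growth=9.1, Boom=8.3, Surge=8.0.
A regrets: 14.7, 9.3, 4.7, 11.4, 1.2 → max 14.7
B regrets: 0.0, 0.0, 0.6, 7.7, 12.6 → max 12.6
C regrets: 8.7, 10.1, 0.3, 0.0, 6.6 → max 10.1
D regrets: 12.5, 4.8, 3.5, 13.2, 0.0 → max 13.2
E regrets: 3.3, 1.7, 5.9, 0.6, 1.3 → max 5.9
F regrets: 2.4, 4.9, 0.0, 6.6, 2.8 → max 6.6
Smallest max regret = 5.9 → E.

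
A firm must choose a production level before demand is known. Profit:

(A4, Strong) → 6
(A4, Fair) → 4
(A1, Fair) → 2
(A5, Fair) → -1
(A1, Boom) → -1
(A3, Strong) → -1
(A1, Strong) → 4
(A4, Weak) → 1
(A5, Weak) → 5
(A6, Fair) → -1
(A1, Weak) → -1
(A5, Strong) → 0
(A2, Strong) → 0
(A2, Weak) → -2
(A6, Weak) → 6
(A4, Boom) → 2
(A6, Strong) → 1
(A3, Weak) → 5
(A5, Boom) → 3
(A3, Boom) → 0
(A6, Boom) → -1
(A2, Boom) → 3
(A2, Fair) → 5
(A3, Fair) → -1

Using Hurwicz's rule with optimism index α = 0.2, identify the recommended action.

A4

A1: 0.2·4 + 0.8·(-1) = 0
A2: 0.2·5 + 0.8·(-2) = -0.6
A3: 0.2·5 + 0.8·(-1) = 0.2
A4: 0.2·6 + 0.8·1 = 2
A5: 0.2·5 + 0.8·(-1) = 0.2
A6: 0.2·6 + 0.8·(-1) = 0.4
Highest Hurwicz score = 2 → A4.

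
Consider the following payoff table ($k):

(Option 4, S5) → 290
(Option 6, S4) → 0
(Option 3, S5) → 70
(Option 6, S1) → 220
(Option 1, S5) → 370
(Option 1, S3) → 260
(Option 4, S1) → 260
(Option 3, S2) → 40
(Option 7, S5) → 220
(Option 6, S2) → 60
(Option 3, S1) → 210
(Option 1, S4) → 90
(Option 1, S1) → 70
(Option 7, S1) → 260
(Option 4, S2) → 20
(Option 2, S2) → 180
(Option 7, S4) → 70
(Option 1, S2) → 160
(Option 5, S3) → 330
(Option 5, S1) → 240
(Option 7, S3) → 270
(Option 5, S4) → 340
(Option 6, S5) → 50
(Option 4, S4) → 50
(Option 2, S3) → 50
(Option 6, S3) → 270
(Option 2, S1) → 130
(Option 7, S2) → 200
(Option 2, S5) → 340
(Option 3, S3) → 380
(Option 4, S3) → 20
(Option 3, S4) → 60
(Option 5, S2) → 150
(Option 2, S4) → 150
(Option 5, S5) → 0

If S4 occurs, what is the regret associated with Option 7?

Best payoff under S4 is 340.
Regret = 340 − 70 = 270.

270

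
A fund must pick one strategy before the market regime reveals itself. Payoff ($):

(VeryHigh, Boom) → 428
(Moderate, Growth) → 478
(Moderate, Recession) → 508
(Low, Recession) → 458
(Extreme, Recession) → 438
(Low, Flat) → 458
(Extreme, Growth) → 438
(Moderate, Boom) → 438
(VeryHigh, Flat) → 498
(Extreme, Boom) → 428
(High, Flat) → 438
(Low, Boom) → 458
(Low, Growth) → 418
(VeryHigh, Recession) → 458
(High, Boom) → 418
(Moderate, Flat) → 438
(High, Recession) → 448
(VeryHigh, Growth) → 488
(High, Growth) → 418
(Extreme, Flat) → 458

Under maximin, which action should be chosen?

Row minima: Low=418, Moderate=438, High=418, VeryHigh=428, Extreme=428
Best worst-case = 438 → Moderate.

Moderate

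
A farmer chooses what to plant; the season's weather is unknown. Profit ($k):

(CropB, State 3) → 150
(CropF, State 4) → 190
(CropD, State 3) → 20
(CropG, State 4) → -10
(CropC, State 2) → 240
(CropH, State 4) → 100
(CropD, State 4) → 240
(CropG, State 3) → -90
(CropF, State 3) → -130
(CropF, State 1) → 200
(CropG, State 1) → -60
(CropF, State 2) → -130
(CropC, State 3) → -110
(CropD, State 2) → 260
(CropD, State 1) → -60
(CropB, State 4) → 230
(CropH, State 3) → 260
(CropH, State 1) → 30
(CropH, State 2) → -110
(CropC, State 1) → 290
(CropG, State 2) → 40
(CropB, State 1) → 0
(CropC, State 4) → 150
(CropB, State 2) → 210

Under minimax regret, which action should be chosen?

Column bests: State 1=290, State 2=260, State 3=260, State 4=240.
CropC regrets: 0, 20, 370, 90 → max 370
CropF regrets: 90, 390, 390, 50 → max 390
CropH regrets: 260, 370, 0, 140 → max 370
CropG regrets: 350, 220, 350, 250 → max 350
CropD regrets: 350, 0, 240, 0 → max 350
CropB regrets: 290, 50, 110, 10 → max 290
Smallest max regret = 290 → CropB.

CropB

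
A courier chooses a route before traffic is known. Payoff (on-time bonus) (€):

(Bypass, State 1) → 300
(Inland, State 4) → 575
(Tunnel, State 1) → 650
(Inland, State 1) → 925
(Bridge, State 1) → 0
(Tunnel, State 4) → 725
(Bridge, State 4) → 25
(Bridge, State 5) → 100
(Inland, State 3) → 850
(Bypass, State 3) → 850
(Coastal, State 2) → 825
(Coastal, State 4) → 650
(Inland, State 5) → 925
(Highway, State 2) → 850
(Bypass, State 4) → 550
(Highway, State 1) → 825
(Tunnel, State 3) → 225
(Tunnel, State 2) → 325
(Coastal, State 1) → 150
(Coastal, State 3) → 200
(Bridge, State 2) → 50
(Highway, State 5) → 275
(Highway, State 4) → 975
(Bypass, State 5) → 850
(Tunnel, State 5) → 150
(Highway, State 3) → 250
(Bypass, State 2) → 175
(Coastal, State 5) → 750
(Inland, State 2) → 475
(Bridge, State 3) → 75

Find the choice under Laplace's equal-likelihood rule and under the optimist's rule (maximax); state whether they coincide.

laplace → Inland; maximax → Highway (disagree)

Row averages: Inland=750, Tunnel=415, Highway=635, Coastal=515, Bypass=545, Bridge=50
Highest average = 750 → Inland.
Row maxima: Inland=925, Tunnel=725, Highway=975, Coastal=825, Bypass=850, Bridge=100
Best best-case = 975 → Highway.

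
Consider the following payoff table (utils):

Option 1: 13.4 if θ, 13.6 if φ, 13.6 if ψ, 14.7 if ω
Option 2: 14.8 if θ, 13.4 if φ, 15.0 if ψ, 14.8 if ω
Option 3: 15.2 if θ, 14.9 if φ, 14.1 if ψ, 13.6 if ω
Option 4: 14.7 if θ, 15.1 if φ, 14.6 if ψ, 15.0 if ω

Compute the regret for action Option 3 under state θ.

Best payoff under θ is 15.2.
Regret = 15.2 − 15.2 = 0.0.

0.0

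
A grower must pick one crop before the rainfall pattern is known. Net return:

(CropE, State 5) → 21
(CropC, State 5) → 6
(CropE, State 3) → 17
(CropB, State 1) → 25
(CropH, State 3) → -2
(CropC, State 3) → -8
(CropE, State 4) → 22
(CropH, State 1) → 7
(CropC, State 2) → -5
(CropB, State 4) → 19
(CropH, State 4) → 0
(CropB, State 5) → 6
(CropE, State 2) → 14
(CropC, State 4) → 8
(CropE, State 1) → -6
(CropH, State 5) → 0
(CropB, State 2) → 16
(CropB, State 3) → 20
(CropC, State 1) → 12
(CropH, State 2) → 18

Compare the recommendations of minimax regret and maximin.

Column bests: State 1=25, State 2=18, State 3=20, State 4=22, State 5=21.
CropC regrets: 13, 23, 28, 14, 15 → max 28
CropE regrets: 31, 4, 3, 0, 0 → max 31
CropB regrets: 0, 2, 0, 3, 15 → max 15
CropH regrets: 18, 0, 22, 22, 21 → max 22
Smallest max regret = 15 → CropB.
Row minima: CropC=-8, CropE=-6, CropB=6, CropH=-2
Best worst-case = 6 → CropB.

minimax regret → CropB; maximin → CropB (agree)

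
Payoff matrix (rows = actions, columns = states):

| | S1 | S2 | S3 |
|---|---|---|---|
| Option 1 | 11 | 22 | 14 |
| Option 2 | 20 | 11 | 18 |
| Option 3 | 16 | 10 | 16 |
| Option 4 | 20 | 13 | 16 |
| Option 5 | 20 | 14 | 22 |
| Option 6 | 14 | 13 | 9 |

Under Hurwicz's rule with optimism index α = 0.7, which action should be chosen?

Option 1: 0.7·22 + 0.3·11 = 18.7
Option 2: 0.7·20 + 0.3·11 = 17.3
Option 3: 0.7·16 + 0.3·10 = 14.2
Option 4: 0.7·20 + 0.3·13 = 17.9
Option 5: 0.7·22 + 0.3·14 = 19.6
Option 6: 0.7·14 + 0.3·9 = 12.5
Highest Hurwicz score = 19.6 → Option 5.

Option 5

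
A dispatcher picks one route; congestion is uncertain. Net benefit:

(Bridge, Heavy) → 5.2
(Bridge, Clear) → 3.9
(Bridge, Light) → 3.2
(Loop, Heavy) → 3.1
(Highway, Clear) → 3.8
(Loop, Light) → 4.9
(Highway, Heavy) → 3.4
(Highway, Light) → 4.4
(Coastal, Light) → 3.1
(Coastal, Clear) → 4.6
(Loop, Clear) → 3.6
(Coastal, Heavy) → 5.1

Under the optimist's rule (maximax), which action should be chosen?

Row maxima: Loop=4.9, Coastal=5.1, Bridge=5.2, Highway=4.4
Best best-case = 5.2 → Bridge.

Bridge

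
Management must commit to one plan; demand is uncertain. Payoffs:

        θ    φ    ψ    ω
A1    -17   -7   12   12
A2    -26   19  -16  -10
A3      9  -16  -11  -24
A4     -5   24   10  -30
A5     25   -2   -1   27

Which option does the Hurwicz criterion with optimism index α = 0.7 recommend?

A1: 0.7·12 + 0.3·(-17) = 3.3
A2: 0.7·19 + 0.3·(-26) = 5.5
A3: 0.7·9 + 0.3·(-24) = -0.9
A4: 0.7·24 + 0.3·(-30) = 7.8
A5: 0.7·27 + 0.3·(-2) = 18.3
Highest Hurwicz score = 18.3 → A5.

A5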